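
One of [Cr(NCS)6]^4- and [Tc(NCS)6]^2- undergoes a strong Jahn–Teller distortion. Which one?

[Cr(NCS)6]^4-

[Cr(NCS)6]^4-: Summing ligand charges against the −4 overall charge gives an oxidation state of +2 for chromium. Chromium is a group-6 element; Cr(II) is therefore d⁴. Isothiocyanate is a weak-field ligand for a first-row metal, so the complex is high-spin. The t₂g³e_g¹ (high-spin) configuration has an unevenly filled e_g set; the Jahn–Teller theorem predicts a tetragonal distortion (typically axial elongation) to lift the degeneracy.
[Tc(NCS)6]^2-: Summing ligand charges against the −2 overall charge gives an oxidation state of +4 for technetium. Technetium is a group-7 element; Tc(IV) is therefore d³. The d³ configuration leaves the e_g set evenly filled (or empty) — no strong Jahn–Teller driving force.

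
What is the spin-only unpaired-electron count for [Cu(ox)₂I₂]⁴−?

1 unpaired electron

Each oxalate is −2; each iodide is −1; balancing the −4 overall charge requires Cu(II).
Copper is a group-11 element; Cu(II) is therefore d⁹.
Counting donor atoms: 2×oxalate (bidentate) → 4 donors; 2×iodide (monodentate) → 2 donors. Coordination number = 6.
In an octahedral field the d⁹ configuration is t₂g⁶e_g³ (only one arrangement possible), giving 1 unpaired electron.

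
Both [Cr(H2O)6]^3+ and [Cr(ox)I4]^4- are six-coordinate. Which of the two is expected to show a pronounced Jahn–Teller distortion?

[Cr(H2O)6]^3+: Summing ligand charges against the +3 overall charge gives an oxidation state of +3 for chromium. Cr sits in group 6, so the d-electron count is 6 − 3 = 3. The d³ configuration leaves the e_g set evenly filled (or empty) — no strong Jahn–Teller driving force.
[Cr(ox)I4]^4-: Ligand charges: each oxalate is −2; each iodide is −1. With an overall charge of −4 the chromium centre must be in the +2 oxidation state. Cr sits in group 6, so the d-electron count is 6 − 2 = 4. Iodide and oxalate are weak-field ligands for a first-row metal, so the complex is high-spin. The t₂g³e_g¹ (high-spin) configuration has an unevenly filled e_g set; the Jahn–Teller theorem predicts a tetragonal distortion (typically axial elongation) to lift the degeneracy.

[Cr(ox)I4]^4-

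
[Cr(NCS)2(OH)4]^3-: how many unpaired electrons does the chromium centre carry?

3

Ligand charges: each isothiocyanate is −1; each hydroxide is −1. With an overall charge of −3 the chromium centre must be in the +3 oxidation state.
Group 6 minus oxidation state 3 gives a d³ configuration.
In an octahedral field the d³ configuration is t₂g³e_g⁰ (only one arrangement possible), giving 3 unpaired electrons.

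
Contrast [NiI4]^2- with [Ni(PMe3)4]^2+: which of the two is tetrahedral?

[NiI4]^2-

For [NiI4]^2-: Each iodide is −1; balancing the −2 overall charge requires Ni(II). Ni sits in group 10, so the d-electron count is 10 − 2 = 8. Iodide is a weak-field ligand. With weak-field ligands the CFSE gain from square planar is small, so a 3d d⁸ ion takes the sterically preferred tetrahedral geometry. → tetrahedral.
For [Ni(PMe3)4]^2+: Ligand charges: trimethylphosphine is neutral. With an overall charge of +2 the nickel centre must be in the +2 oxidation state. Group 10 minus oxidation state 2 gives a d⁸ configuration. Trimethylphosphine is a strong-field ligand (high in the spectrochemical series). A 3d d⁸ ion with strong-field ligands gains enough CFSE to favour square planar over tetrahedral. → square planar.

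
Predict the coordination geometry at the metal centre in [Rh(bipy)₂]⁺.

Ligand charges: 2,2′-bipyridine is neutral. With an overall charge of +1 the rhodium centre must be in the +1 oxidation state.
Group 9 minus oxidation state 1 gives a d⁸ configuration.
Counting donor atoms: 2×2,2′-bipyridine (bidentate) → 4 donors. Coordination number = 4.
A 4d d⁸ ion has a large crystal-field splitting; square planar leaves the high-energy d_{x²−y²} orbital empty and maximises CFSE.

square planar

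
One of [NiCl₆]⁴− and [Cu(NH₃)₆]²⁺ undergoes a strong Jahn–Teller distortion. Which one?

[Cu(NH₃)₆]²⁺

[NiCl₆]⁴−: Each chloride is −1; balancing the −4 overall charge requires Ni(II). Ni sits in group 10, so the d-electron count is 10 − 2 = 8. The d⁸ configuration leaves the e_g set evenly filled (or empty) — no strong Jahn–Teller driving force.
[Cu(NH₃)₆]²⁺: Ammonia is neutral; balancing the +2 overall charge requires Cu(II). Cu sits in group 11, so the d-electron count is 11 − 2 = 9. The t₂g⁶e_g³ configuration has an unevenly filled e_g set; the Jahn–Teller theorem predicts a tetragonal distortion (typically axial elongation) to lift the degeneracy.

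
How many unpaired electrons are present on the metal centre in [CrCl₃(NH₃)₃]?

Ligand charges: each chloride is −1; ammonia is neutral. With an overall charge of 0 the chromium centre must be in the +3 oxidation state.
Group 6 minus oxidation state 3 gives a d³ configuration.
In an octahedral field the d³ configuration is t₂g³e_g⁰ (only one arrangement possible), giving 3 unpaired electrons.

3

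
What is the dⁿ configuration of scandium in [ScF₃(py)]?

Summing ligand charges against the 0 overall charge gives an oxidation state of +3 for scandium.
Group 3 minus oxidation state 3 gives a d⁰ configuration.

d⁰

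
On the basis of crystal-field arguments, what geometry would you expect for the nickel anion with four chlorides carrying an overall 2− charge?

tetrahedral

Ligand charges: each chloride is −1. With an overall charge of −2 the nickel centre must be in the +2 oxidation state.
Group 10 minus oxidation state 2 gives a d⁸ configuration.
With 4 monodentate ligands the coordination number is 4.
Chloride is a weak-field ligand.
With weak-field ligands the CFSE gain from square planar is small, so a 3d d⁸ ion takes the sterically preferred tetrahedral geometry.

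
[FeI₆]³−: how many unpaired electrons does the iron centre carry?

5

Ligand charges: each iodide is −1. With an overall charge of −3 the iron centre must be in the +3 oxidation state.
Fe sits in group 8, so the d-electron count is 8 − 3 = 5.
The spin state decides the count: Iodide is a weak-field ligand for a first-row metal, so the complex is high-spin.
An octahedral high-spin d⁵ ion is t₂g³e_g², giving 5 unpaired electrons.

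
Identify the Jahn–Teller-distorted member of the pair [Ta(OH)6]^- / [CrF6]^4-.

[Ta(OH)6]^-: Each hydroxide is −1; balancing the −1 overall charge requires Ta(V). Group 5 minus oxidation state 5 gives a d⁰ configuration. The d⁰ configuration leaves the e_g set evenly filled (or empty) — no strong Jahn–Teller driving force.
[CrF6]^4-: Each fluoride is −1; balancing the −4 overall charge requires Cr(II). Chromium is a group-6 element; Cr(II) is therefore d⁴. Fluoride is a weak-field ligand for a first-row metal, so the complex is high-spin. The t₂g³e_g¹ (high-spin) configuration has an unevenly filled e_g set; the Jahn–Teller theorem predicts a tetragonal distortion (typically axial elongation) to lift the degeneracy.

[CrF6]^4-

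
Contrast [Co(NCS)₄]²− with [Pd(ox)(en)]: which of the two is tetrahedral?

[Co(NCS)₄]²−

For [Co(NCS)₄]²−: Ligand charges: each isothiocyanate is −1. With an overall charge of −2 the cobalt centre must be in the +2 oxidation state. Group 9 minus oxidation state 2 gives a d⁷ configuration. For a high-spin 3d d⁷ ion with weak-field ligands the small Δₜ gives little square-planar CFSE advantage, so four ligands adopt the sterically favoured tetrahedral geometry. → tetrahedral.
For [Pd(ox)(en)]: Each oxalate is −2; ethylenediamine is neutral; balancing the 0 overall charge requires Pd(II). Group 10 minus oxidation state 2 gives a d⁸ configuration. A 4d d⁸ ion has a large crystal-field splitting; square planar leaves the high-energy d_{x²−y²} orbital empty and maximises CFSE. → square planar.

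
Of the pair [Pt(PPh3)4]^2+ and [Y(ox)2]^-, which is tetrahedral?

[Y(ox)2]^-

For [Pt(PPh3)4]^2+: Triphenylphosphine is neutral; balancing the +2 overall charge requires Pt(II). Platinum is a group-10 element; Pt(II) is therefore d⁸. A 5d d⁸ ion has a large crystal-field splitting; square planar leaves the high-energy d_{x²−y²} orbital empty and maximises CFSE. → square planar.
For [Y(ox)2]^-: Ligand charges: each oxalate is −2. With an overall charge of −1 the yttrium centre must be in the +3 oxidation state. Group 3 minus oxidation state 3 gives a d⁰ configuration. A d⁰ ion has no crystal-field stabilisation preference between square planar and tetrahedral, so four ligands adopt the sterically favoured tetrahedral geometry. → tetrahedral.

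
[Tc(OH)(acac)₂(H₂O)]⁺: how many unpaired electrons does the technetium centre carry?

Summing ligand charges against the +1 overall charge gives an oxidation state of +4 for technetium.
Technetium is a group-7 element; Tc(IV) is therefore d³.
Counting donor atoms: 1×hydroxide (monodentate) → 1 donor; 2×acetylacetonate (bidentate) → 4 donors; 1×water (monodentate) → 1 donor. Coordination number = 6.
In an octahedral field the d³ configuration is t₂g³e_g⁰ (only one arrangement possible), giving 3 unpaired electrons.

3 unpaired electrons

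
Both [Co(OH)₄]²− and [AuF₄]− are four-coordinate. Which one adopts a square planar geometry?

[AuF₄]−

For [Co(OH)₄]²−: Ligand charges: each hydroxide is −1. With an overall charge of −2 the cobalt centre must be in the +2 oxidation state. Co sits in group 9, so the d-electron count is 9 − 2 = 7. For a high-spin 3d d⁷ ion with weak-field ligands the small Δₜ gives little square-planar CFSE advantage, so four ligands adopt the sterically favoured tetrahedral geometry. → tetrahedral.
For [AuF₄]−: Each fluoride is −1; balancing the −1 overall charge requires Au(III). Group 11 minus oxidation state 3 gives a d⁸ configuration. A 5d d⁸ ion has a large crystal-field splitting; square planar leaves the high-energy d_{x²−y²} orbital empty and maximises CFSE. → square planar.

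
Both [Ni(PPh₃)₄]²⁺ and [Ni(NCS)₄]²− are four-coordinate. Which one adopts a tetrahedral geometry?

[Ni(NCS)₄]²−

For [Ni(PPh₃)₄]²⁺: Ligand charges: triphenylphosphine is neutral. With an overall charge of +2 the nickel centre must be in the +2 oxidation state. Nickel is a group-10 element; Ni(II) is therefore d⁸. Triphenylphosphine is a strong-field ligand (high in the spectrochemical series). A 3d d⁸ ion with strong-field ligands gains enough CFSE to favour square planar over tetrahedral. → square planar.
For [Ni(NCS)₄]²−: Ligand charges: each isothiocyanate is −1. With an overall charge of −2 the nickel centre must be in the +2 oxidation state. Ni sits in group 10, so the d-electron count is 10 − 2 = 8. Isothiocyanate is a weak-field ligand. With weak-field ligands the CFSE gain from square planar is small, so a 3d d⁸ ion takes the sterically preferred tetrahedral geometry. → tetrahedral.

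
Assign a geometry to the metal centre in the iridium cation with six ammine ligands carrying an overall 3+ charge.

octahedral

Ammonia is neutral; balancing the +3 overall charge requires Ir(III).
Ir sits in group 9, so the d-electron count is 9 − 3 = 6.
With 6 monodentate ligands the coordination number is 6.
Six donors around a single metal centre give an octahedral coordination sphere.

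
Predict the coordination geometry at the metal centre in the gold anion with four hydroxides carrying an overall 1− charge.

square planar

Each hydroxide is −1; balancing the −1 overall charge requires Au(III).
Gold is a group-11 element; Au(III) is therefore d⁸.
With 4 monodentate ligands the coordination number is 4.
A 5d d⁸ ion has a large crystal-field splitting; square planar leaves the high-energy d_{x²−y²} orbital empty and maximises CFSE.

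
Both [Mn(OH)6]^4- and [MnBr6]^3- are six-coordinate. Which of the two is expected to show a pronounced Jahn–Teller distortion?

[Mn(OH)6]^4-: Each hydroxide is −1; balancing the −4 overall charge requires Mn(II). Mn sits in group 7, so the d-electron count is 7 − 2 = 5. Hydroxide is a weak-field ligand for a first-row metal, so the complex is high-spin. The d⁵ configuration leaves the e_g set evenly filled (or empty) — no strong Jahn–Teller driving force.
[MnBr6]^3-: Each bromide is −1; balancing the −3 overall charge requires Mn(III). Manganese is a group-7 element; Mn(III) is therefore d⁴. Bromide is a weak-field ligand for a first-row metal, so the complex is high-spin. The t₂g³e_g¹ (high-spin) configuration has an unevenly filled e_g set; the Jahn–Teller theorem predicts a tetragonal distortion (typically axial elongation) to lift the degeneracy.

[MnBr6]^3-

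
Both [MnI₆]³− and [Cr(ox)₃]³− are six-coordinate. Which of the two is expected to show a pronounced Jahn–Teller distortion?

[MnI₆]³−: Summing ligand charges against the −3 overall charge gives an oxidation state of +3 for manganese. Group 7 minus oxidation state 3 gives a d⁴ configuration. Iodide is a weak-field ligand for a first-row metal, so the complex is high-spin. The t₂g³e_g¹ (high-spin) configuration has an unevenly filled e_g set; the Jahn–Teller theorem predicts a tetragonal distortion (typically axial elongation) to lift the degeneracy.
[Cr(ox)₃]³−: Summing ligand charges against the −3 overall charge gives an oxidation state of +3 for chromium. Cr sits in group 6, so the d-electron count is 6 − 3 = 3. The d³ configuration leaves the e_g set evenly filled (or empty) — no strong Jahn–Teller driving force.

[MnI₆]³−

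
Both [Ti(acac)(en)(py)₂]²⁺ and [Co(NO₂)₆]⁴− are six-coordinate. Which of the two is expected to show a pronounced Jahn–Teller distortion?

[Ti(acac)(en)(py)₂]²⁺: Each acetylacetonate is −1; ethylenediamine is neutral; pyridine is neutral; balancing the +2 overall charge requires Ti(III). Ti sits in group 4, so the d-electron count is 4 − 3 = 1. The d¹ configuration leaves the e_g set evenly filled (or empty) — no strong Jahn–Teller driving force.
[Co(NO₂)₆]⁴−: Each nitro (N-bound nitrite) is −1; balancing the −4 overall charge requires Co(II). Group 9 minus oxidation state 2 gives a d⁷ configuration. Nitro (N-bound nitrite) is a strong-field ligand (high in the spectrochemical series) for a first-row metal, so the complex is low-spin. The t₂g⁶e_g¹ (low-spin) configuration has an unevenly filled e_g set; the Jahn–Teller theorem predicts a tetragonal distortion (typically axial elongation) to lift the degeneracy.

[Co(NO₂)₆]⁴−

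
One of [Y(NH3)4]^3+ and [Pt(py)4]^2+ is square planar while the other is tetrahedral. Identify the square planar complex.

For [Y(NH3)4]^3+: Ammonia is neutral; balancing the +3 overall charge requires Y(III). Y sits in group 3, so the d-electron count is 3 − 3 = 0. A d⁰ ion has no crystal-field stabilisation preference between square planar and tetrahedral, so four ligands adopt the sterically favoured tetrahedral geometry. → tetrahedral.
For [Pt(py)4]^2+: Pyridine is neutral; balancing the +2 overall charge requires Pt(II). Platinum is a group-10 element; Pt(II) is therefore d⁸. A 5d d⁸ ion has a large crystal-field splitting; square planar leaves the high-energy d_{x²−y²} orbital empty and maximises CFSE. → square planar.

[Pt(py)4]^2+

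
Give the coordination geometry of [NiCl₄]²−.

Each chloride is −1; balancing the −2 overall charge requires Ni(II).
Group 10 minus oxidation state 2 gives a d⁸ configuration.
With 4 monodentate ligands the coordination number is 4.
Chloride is a weak-field ligand.
With weak-field ligands the CFSE gain from square planar is small, so a 3d d⁸ ion takes the sterically preferred tetrahedral geometry.

tetrahedral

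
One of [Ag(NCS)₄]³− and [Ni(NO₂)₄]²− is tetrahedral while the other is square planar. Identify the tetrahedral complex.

[Ag(NCS)₄]³−

For [Ag(NCS)₄]³−: Each isothiocyanate is −1; balancing the −3 overall charge requires Ag(I). Group 11 minus oxidation state 1 gives a d¹⁰ configuration. A d¹⁰ ion has no crystal-field stabilisation preference between square planar and tetrahedral, so four ligands adopt the sterically favoured tetrahedral geometry. → tetrahedral.
For [Ni(NO₂)₄]²−: Ligand charges: each nitro (N-bound nitrite) is −1. With an overall charge of −2 the nickel centre must be in the +2 oxidation state. Nickel is a group-10 element; Ni(II) is therefore d⁸. Nitro (N-bound nitrite) is a strong-field ligand (high in the spectrochemical series). A 3d d⁸ ion with strong-field ligands gains enough CFSE to favour square planar over tetrahedral. → square planar.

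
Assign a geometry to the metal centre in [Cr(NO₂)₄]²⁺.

Summing ligand charges against the +2 overall charge gives an oxidation state of +6 for chromium.
Chromium is a group-6 element; Cr(VI) is therefore d⁰.
Coordination number: 4.
A d⁰ ion has no crystal-field stabilisation preference between square planar and tetrahedral, so four ligands adopt the sterically favoured tetrahedral geometry.

tetrahedral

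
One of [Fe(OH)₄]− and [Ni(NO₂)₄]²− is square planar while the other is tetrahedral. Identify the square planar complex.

For [Fe(OH)₄]−: Ligand charges: each hydroxide is −1. With an overall charge of −1 the iron centre must be in the +3 oxidation state. Group 8 minus oxidation state 3 gives a d⁵ configuration. A high-spin d⁵ ion has zero CFSE in either geometry, so four ligands adopt the sterically favoured tetrahedral geometry. → tetrahedral.
For [Ni(NO₂)₄]²−: Ligand charges: each nitro (N-bound nitrite) is −1. With an overall charge of −2 the nickel centre must be in the +2 oxidation state. Group 10 minus oxidation state 2 gives a d⁸ configuration. Nitro (N-bound nitrite) is a strong-field ligand (high in the spectrochemical series). A 3d d⁸ ion with strong-field ligands gains enough CFSE to favour square planar over tetrahedral. → square planar.

[Ni(NO₂)₄]²−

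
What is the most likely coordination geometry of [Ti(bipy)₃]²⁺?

2,2′-bipyridine is neutral; balancing the +2 overall charge requires Ti(II).
Ti sits in group 4, so the d-electron count is 4 − 2 = 2.
Counting donor atoms: 3×2,2′-bipyridine (bidentate) → 6 donors. Coordination number = 6.
Six donors around a single metal centre give an octahedral coordination sphere.

octahedral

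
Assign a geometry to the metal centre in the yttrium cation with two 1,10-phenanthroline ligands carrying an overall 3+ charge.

tetrahedral

Ligand charges: 1,10-phenanthroline is neutral. With an overall charge of +3 the yttrium centre must be in the +3 oxidation state.
Y sits in group 3, so the d-electron count is 3 − 3 = 0.
Counting donor atoms: 2×1,10-phenanthroline (bidentate) → 4 donors. Coordination number = 4.
A d⁰ ion has no crystal-field stabilisation preference between square planar and tetrahedral, so four ligands adopt the sterically favoured tetrahedral geometry.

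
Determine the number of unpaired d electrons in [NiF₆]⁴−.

2 unpaired electrons

Summing ligand charges against the −4 overall charge gives an oxidation state of +2 for nickel.
Nickel is a group-10 element; Ni(II) is therefore d⁸.
In an octahedral field the d⁸ configuration is t₂g⁶e_g² (only one arrangement possible), giving 2 unpaired electrons.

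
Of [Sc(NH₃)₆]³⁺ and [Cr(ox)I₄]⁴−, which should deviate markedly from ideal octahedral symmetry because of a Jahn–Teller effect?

[Sc(NH₃)₆]³⁺: Ammonia is neutral; balancing the +3 overall charge requires Sc(III). Sc sits in group 3, so the d-electron count is 3 − 3 = 0. The d⁰ configuration leaves the e_g set evenly filled (or empty) — no strong Jahn–Teller driving force.
[Cr(ox)I₄]⁴−: Ligand charges: each oxalate is −2; each iodide is −1. With an overall charge of −4 the chromium centre must be in the +2 oxidation state. Chromium is a group-6 element; Cr(II) is therefore d⁴. Iodide and oxalate are weak-field ligands for a first-row metal, so the complex is high-spin. The t₂g³e_g¹ (high-spin) configuration has an unevenly filled e_g set; the Jahn–Teller theorem predicts a tetragonal distortion (typically axial elongation) to lift the degeneracy.

[Cr(ox)I₄]⁴−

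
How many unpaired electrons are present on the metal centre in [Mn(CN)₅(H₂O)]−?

3 unpaired electrons

Each cyanide is −1; water is neutral; balancing the −1 overall charge requires Mn(IV).
Mn sits in group 7, so the d-electron count is 7 − 4 = 3.
In an octahedral field the d³ configuration is t₂g³e_g⁰ (only one arrangement possible), giving 3 unpaired electrons.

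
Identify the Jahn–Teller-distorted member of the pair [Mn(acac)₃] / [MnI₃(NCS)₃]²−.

[Mn(acac)₃]: Each acetylacetonate is −1; balancing the 0 overall charge requires Mn(III). Group 7 minus oxidation state 3 gives a d⁴ configuration. Acetylacetonate is a weak-field ligand for a first-row metal, so the complex is high-spin. The t₂g³e_g¹ (high-spin) configuration has an unevenly filled e_g set; the Jahn–Teller theorem predicts a tetragonal distortion (typically axial elongation) to lift the degeneracy.
[MnI₃(NCS)₃]²−: Each iodide is −1; each isothiocyanate is −1; balancing the −2 overall charge requires Mn(IV). Mn sits in group 7, so the d-electron count is 7 − 4 = 3. The d³ configuration leaves the e_g set evenly filled (or empty) — no strong Jahn–Teller driving force.

[Mn(acac)₃]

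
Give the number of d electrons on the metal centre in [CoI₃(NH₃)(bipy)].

d6

Each iodide is −1; ammonia is neutral; 2,2′-bipyridine is neutral; balancing the 0 overall charge requires Co(III).
Group 9 minus oxidation state 3 gives a d⁶ configuration.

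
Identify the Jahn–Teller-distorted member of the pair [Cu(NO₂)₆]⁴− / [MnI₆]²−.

[Cu(NO₂)₆]⁴−

[Cu(NO₂)₆]⁴−: Ligand charges: each nitro (N-bound nitrite) is −1. With an overall charge of −4 the copper centre must be in the +2 oxidation state. Group 11 minus oxidation state 2 gives a d⁹ configuration. The t₂g⁶e_g³ configuration has an unevenly filled e_g set; the Jahn–Teller theorem predicts a tetragonal distortion (typically axial elongation) to lift the degeneracy.
[MnI₆]²−: Each iodide is −1; balancing the −2 overall charge requires Mn(IV). Manganese is a group-7 element; Mn(IV) is therefore d³. The d³ configuration leaves the e_g set evenly filled (or empty) — no strong Jahn–Teller driving force.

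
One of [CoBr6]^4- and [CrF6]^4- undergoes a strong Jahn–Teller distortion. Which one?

[CoBr6]^4-: Summing ligand charges against the −4 overall charge gives an oxidation state of +2 for cobalt. Co sits in group 9, so the d-electron count is 9 − 2 = 7. Bromide is a weak-field ligand for a first-row metal, so the complex is high-spin. The d⁷ configuration leaves the e_g set evenly filled (or empty) — no strong Jahn–Teller driving force.
[CrF6]^4-: Ligand charges: each fluoride is −1. With an overall charge of −4 the chromium centre must be in the +2 oxidation state. Cr sits in group 6, so the d-electron count is 6 − 2 = 4. Fluoride is a weak-field ligand for a first-row metal, so the complex is high-spin. The t₂g³e_g¹ (high-spin) configuration has an unevenly filled e_g set; the Jahn–Teller theorem predicts a tetragonal distortion (typically axial elongation) to lift the degeneracy.

[CrF6]^4-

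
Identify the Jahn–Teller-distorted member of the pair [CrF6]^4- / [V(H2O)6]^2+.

[CrF6]^4-

[CrF6]^4-: Summing ligand charges against the −4 overall charge gives an oxidation state of +2 for chromium. Chromium is a group-6 element; Cr(II) is therefore d⁴. Fluoride is a weak-field ligand for a first-row metal, so the complex is high-spin. The t₂g³e_g¹ (high-spin) configuration has an unevenly filled e_g set; the Jahn–Teller theorem predicts a tetragonal distortion (typically axial elongation) to lift the degeneracy.
[V(H2O)6]^2+: Ligand charges: water is neutral. With an overall charge of +2 the vanadium centre must be in the +2 oxidation state. Group 5 minus oxidation state 2 gives a d³ configuration. The d³ configuration leaves the e_g set evenly filled (or empty) — no strong Jahn–Teller driving force.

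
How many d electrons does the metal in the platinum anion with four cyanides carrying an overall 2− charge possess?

Ligand charges: each cyanide is −1. With an overall charge of −2 the platinum centre must be in the +2 oxidation state.
Pt sits in group 10, so the d-electron count is 10 − 2 = 8.

d⁸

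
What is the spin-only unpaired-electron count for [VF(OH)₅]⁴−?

3

Summing ligand charges against the −4 overall charge gives an oxidation state of +2 for vanadium.
Group 5 minus oxidation state 2 gives a d³ configuration.
In an octahedral field the d³ configuration is t₂g³e_g⁰ (only one arrangement possible), giving 3 unpaired electrons.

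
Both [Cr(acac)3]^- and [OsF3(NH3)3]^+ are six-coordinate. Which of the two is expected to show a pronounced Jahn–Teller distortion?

[Cr(acac)3]^-: Each acetylacetonate is −1; balancing the −1 overall charge requires Cr(II). Chromium is a group-6 element; Cr(II) is therefore d⁴. Acetylacetonate is a weak-field ligand for a first-row metal, so the complex is high-spin. The t₂g³e_g¹ (high-spin) configuration has an unevenly filled e_g set; the Jahn–Teller theorem predicts a tetragonal distortion (typically axial elongation) to lift the degeneracy.
[OsF3(NH3)3]^+: Ligand charges: each fluoride is −1; ammonia is neutral. With an overall charge of +1 the osmium centre must be in the +4 oxidation state. Os sits in group 8, so the d-electron count is 8 − 4 = 4. A 5d ion has a large Δₒ and is invariably low-spin. The d⁴ configuration leaves the e_g set evenly filled (or empty) — no strong Jahn–Teller driving force.

[Cr(acac)3]^-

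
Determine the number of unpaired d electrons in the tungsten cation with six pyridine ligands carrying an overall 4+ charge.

2 unpaired electrons

Summing ligand charges against the +4 overall charge gives an oxidation state of +4 for tungsten.
Tungsten is a group-6 element; W(IV) is therefore d².
In an octahedral field the d² configuration is t₂g²e_g⁰ (only one arrangement possible), giving 2 unpaired electrons.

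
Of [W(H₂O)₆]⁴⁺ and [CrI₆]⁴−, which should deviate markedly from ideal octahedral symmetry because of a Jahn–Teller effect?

[W(H₂O)₆]⁴⁺: Summing ligand charges against the +4 overall charge gives an oxidation state of +4 for tungsten. Tungsten is a group-6 element; W(IV) is therefore d². The d² configuration leaves the e_g set evenly filled (or empty) — no strong Jahn–Teller driving force.
[CrI₆]⁴−: Ligand charges: each iodide is −1. With an overall charge of −4 the chromium centre must be in the +2 oxidation state. Group 6 minus oxidation state 2 gives a d⁴ configuration. Iodide is a weak-field ligand for a first-row metal, so the complex is high-spin. The t₂g³e_g¹ (high-spin) configuration has an unevenly filled e_g set; the Jahn–Teller theorem predicts a tetragonal distortion (typically axial elongation) to lift the degeneracy.

[CrI₆]⁴−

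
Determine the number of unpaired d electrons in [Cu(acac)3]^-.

1 unpaired electron

Ligand charges: each acetylacetonate is −1. With an overall charge of −1 the copper centre must be in the +2 oxidation state.
Cu sits in group 11, so the d-electron count is 11 − 2 = 9.
Counting donor atoms: 3×acetylacetonate (bidentate) → 6 donors. Coordination number = 6.
In an octahedral field the d⁹ configuration is t₂g⁶e_g³ (only one arrangement possible), giving 1 unpaired electron.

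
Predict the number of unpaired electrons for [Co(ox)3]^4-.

Ligand charges: each oxalate is −2. With an overall charge of −4 the cobalt centre must be in the +2 oxidation state.
Co sits in group 9, so the d-electron count is 9 − 2 = 7.
Counting donor atoms: 3×oxalate (bidentate) → 6 donors. Coordination number = 6.
The spin state decides the count: Oxalate is a weak-field ligand for a first-row metal, so the complex is high-spin.
An octahedral high-spin d⁷ ion is t₂g⁵e_g², giving 3 unpaired electrons.

3 unpaired electrons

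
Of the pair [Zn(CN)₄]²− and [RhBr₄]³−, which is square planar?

For [Zn(CN)₄]²−: Each cyanide is −1; balancing the −2 overall charge requires Zn(II). Zn sits in group 12, so the d-electron count is 12 − 2 = 10. A d¹⁰ ion has no crystal-field stabilisation preference between square planar and tetrahedral, so four ligands adopt the sterically favoured tetrahedral geometry. → tetrahedral.
For [RhBr₄]³−: Each bromide is −1; balancing the −3 overall charge requires Rh(I). Rhodium is a group-9 element; Rh(I) is therefore d⁸. A 4d d⁸ ion has a large crystal-field splitting; square planar leaves the high-energy d_{x²−y²} orbital empty and maximises CFSE. → square planar.

[RhBr₄]³−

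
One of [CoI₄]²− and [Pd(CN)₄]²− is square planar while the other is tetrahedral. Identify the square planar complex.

For [CoI₄]²−: Summing ligand charges against the −2 overall charge gives an oxidation state of +2 for cobalt. Co sits in group 9, so the d-electron count is 9 − 2 = 7. For a high-spin 3d d⁷ ion with weak-field ligands the small Δₜ gives little square-planar CFSE advantage, so four ligands adopt the sterically favoured tetrahedral geometry. → tetrahedral.
For [Pd(CN)₄]²−: Ligand charges: each cyanide is −1. With an overall charge of −2 the palladium centre must be in the +2 oxidation state. Group 10 minus oxidation state 2 gives a d⁸ configuration. A 4d d⁸ ion has a large crystal-field splitting; square planar leaves the high-energy d_{x²−y²} orbital empty and maximises CFSE. → square planar.

[Pd(CN)₄]²−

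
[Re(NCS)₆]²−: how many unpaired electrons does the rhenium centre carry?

Ligand charges: each isothiocyanate is −1. With an overall charge of −2 the rhenium centre must be in the +4 oxidation state.
Re sits in group 7, so the d-electron count is 7 − 4 = 3.
In an octahedral field the d³ configuration is t₂g³e_g⁰ (only one arrangement possible), giving 3 unpaired electrons.

3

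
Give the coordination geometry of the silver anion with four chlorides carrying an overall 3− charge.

tetrahedral

Summing ligand charges against the −3 overall charge gives an oxidation state of +1 for silver.
Ag sits in group 11, so the d-electron count is 11 − 1 = 10.
Coordination number: 4.
A d¹⁰ ion has no crystal-field stabilisation preference between square planar and tetrahedral, so four ligands adopt the sterically favoured tetrahedral geometry.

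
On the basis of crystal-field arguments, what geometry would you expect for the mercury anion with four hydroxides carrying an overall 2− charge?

tetrahedral

Summing ligand charges against the −2 overall charge gives an oxidation state of +2 for mercury.
Hg sits in group 12, so the d-electron count is 12 − 2 = 10.
Coordination number: 4.
A d¹⁰ ion has no crystal-field stabilisation preference between square planar and tetrahedral, so four ligands adopt the sterically favoured tetrahedral geometry.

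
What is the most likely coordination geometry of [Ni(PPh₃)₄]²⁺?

square planar

Ligand charges: triphenylphosphine is neutral. With an overall charge of +2 the nickel centre must be in the +2 oxidation state.
Group 10 minus oxidation state 2 gives a d⁸ configuration.
Coordination number: 4.
Triphenylphosphine is a strong-field ligand (high in the spectrochemical series).
A 3d d⁸ ion with strong-field ligands gains enough CFSE to favour square planar over tetrahedral.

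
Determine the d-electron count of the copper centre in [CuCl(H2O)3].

d¹⁰

Each chloride is −1; water is neutral; balancing the 0 overall charge requires Cu(I).
Copper is a group-11 element; Cu(I) is therefore d¹⁰.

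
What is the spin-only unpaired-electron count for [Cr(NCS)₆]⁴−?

Each isothiocyanate is −1; balancing the −4 overall charge requires Cr(II).
Group 6 minus oxidation state 2 gives a d⁴ configuration.
The spin state decides the count: Isothiocyanate is a weak-field ligand for a first-row metal, so the complex is high-spin.
An octahedral high-spin d⁴ ion is t₂g³e_g¹, giving 4 unpaired electrons.

4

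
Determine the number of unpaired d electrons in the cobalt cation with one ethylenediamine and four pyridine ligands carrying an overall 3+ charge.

Ligand charges: ethylenediamine is neutral; pyridine is neutral. With an overall charge of +3 the cobalt centre must be in the +3 oxidation state.
Co sits in group 9, so the d-electron count is 9 − 3 = 6.
Counting donor atoms: 1×ethylenediamine (bidentate) → 2 donors; 4×pyridine (monodentate) → 4 donors. Coordination number = 6.
The spin state decides the count: Co(III) has an exceptionally large octahedral splitting and is low-spin with essentially every ligand except fluoride.
An octahedral low-spin d⁶ ion is t₂g⁶e_g⁰, giving 0 unpaired electrons.

0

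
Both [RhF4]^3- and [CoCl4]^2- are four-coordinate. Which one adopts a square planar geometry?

[RhF4]^3-

For [RhF4]^3-: Ligand charges: each fluoride is −1. With an overall charge of −3 the rhodium centre must be in the +1 oxidation state. Rh sits in group 9, so the d-electron count is 9 − 1 = 8. A 4d d⁸ ion has a large crystal-field splitting; square planar leaves the high-energy d_{x²−y²} orbital empty and maximises CFSE. → square planar.
For [CoCl4]^2-: Each chloride is −1; balancing the −2 overall charge requires Co(II). Co sits in group 9, so the d-electron count is 9 − 2 = 7. For a high-spin 3d d⁷ ion with weak-field ligands the small Δₜ gives little square-planar CFSE advantage, so four ligands adopt the sterically favoured tetrahedral geometry. → tetrahedral.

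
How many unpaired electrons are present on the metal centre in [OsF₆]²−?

2

Summing ligand charges against the −2 overall charge gives an oxidation state of +4 for osmium.
Group 8 minus oxidation state 4 gives a d⁴ configuration.
The spin state decides the count: a 5d ion has a large Δₒ and is invariably low-spin.
An octahedral low-spin d⁴ ion is t₂g⁴e_g⁰, giving 2 unpaired electrons.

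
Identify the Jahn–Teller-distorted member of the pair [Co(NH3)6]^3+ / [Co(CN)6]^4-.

[Co(NH3)6]^3+: Summing ligand charges against the +3 overall charge gives an oxidation state of +3 for cobalt. Co sits in group 9, so the d-electron count is 9 − 3 = 6. Co(III) has an exceptionally large octahedral splitting and is low-spin with essentially every ligand except fluoride. The d⁶ configuration leaves the e_g set evenly filled (or empty) — no strong Jahn–Teller driving force.
[Co(CN)6]^4-: Ligand charges: each cyanide is −1. With an overall charge of −4 the cobalt centre must be in the +2 oxidation state. Group 9 minus oxidation state 2 gives a d⁷ configuration. Cyanide is a strong-field ligand (high in the spectrochemical series) for a first-row metal, so the complex is low-spin. The t₂g⁶e_g¹ (low-spin) configuration has an unevenly filled e_g set; the Jahn–Teller theorem predicts a tetragonal distortion (typically axial elongation) to lift the degeneracy.

[Co(CN)6]^4-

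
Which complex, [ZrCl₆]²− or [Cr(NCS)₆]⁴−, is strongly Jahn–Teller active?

[ZrCl₆]²−: Each chloride is −1; balancing the −2 overall charge requires Zr(IV). Group 4 minus oxidation state 4 gives a d⁰ configuration. The d⁰ configuration leaves the e_g set evenly filled (or empty) — no strong Jahn–Teller driving force.
[Cr(NCS)₆]⁴−: Summing ligand charges against the −4 overall charge gives an oxidation state of +2 for chromium. Chromium is a group-6 element; Cr(II) is therefore d⁴. Isothiocyanate is a weak-field ligand for a first-row metal, so the complex is high-spin. The t₂g³e_g¹ (high-spin) configuration has an unevenly filled e_g set; the Jahn–Teller theorem predicts a tetragonal distortion (typically axial elongation) to lift the degeneracy.

[Cr(NCS)₆]⁴−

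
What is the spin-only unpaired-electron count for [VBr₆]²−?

Summing ligand charges against the −2 overall charge gives an oxidation state of +4 for vanadium.
Group 5 minus oxidation state 4 gives a d¹ configuration.
In an octahedral field the d¹ configuration is t₂g¹e_g⁰ (only one arrangement possible), giving 1 unpaired electron.

1 unpaired electron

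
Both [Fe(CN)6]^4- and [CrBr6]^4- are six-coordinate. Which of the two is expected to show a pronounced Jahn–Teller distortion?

[CrBr6]^4-

[Fe(CN)6]^4-: Each cyanide is −1; balancing the −4 overall charge requires Fe(II). Iron is a group-8 element; Fe(II) is therefore d⁶. Cyanide is a strong-field ligand (high in the spectrochemical series) for a first-row metal, so the complex is low-spin. The d⁶ configuration leaves the e_g set evenly filled (or empty) — no strong Jahn–Teller driving force.
[CrBr6]^4-: Summing ligand charges against the −4 overall charge gives an oxidation state of +2 for chromium. Cr sits in group 6, so the d-electron count is 6 − 2 = 4. Bromide is a weak-field ligand for a first-row metal, so the complex is high-spin. The t₂g³e_g¹ (high-spin) configuration has an unevenly filled e_g set; the Jahn–Teller theorem predicts a tetragonal distortion (typically axial elongation) to lift the degeneracy.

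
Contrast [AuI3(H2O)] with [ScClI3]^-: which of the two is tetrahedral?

[ScClI3]^-

For [AuI3(H2O)]: Each iodide is −1; water is neutral; balancing the 0 overall charge requires Au(III). Au sits in group 11, so the d-electron count is 11 − 3 = 8. A 5d d⁸ ion has a large crystal-field splitting; square planar leaves the high-energy d_{x²−y²} orbital empty and maximises CFSE. → square planar.
For [ScClI3]^-: Each chloride is −1; each iodide is −1; balancing the −1 overall charge requires Sc(III). Scandium is a group-3 element; Sc(III) is therefore d⁰. A d⁰ ion has no crystal-field stabilisation preference between square planar and tetrahedral, so four ligands adopt the sterically favoured tetrahedral geometry. → tetrahedral.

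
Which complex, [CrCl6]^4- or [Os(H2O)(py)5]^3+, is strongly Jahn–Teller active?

[CrCl6]^4-

[CrCl6]^4-: Ligand charges: each chloride is −1. With an overall charge of −4 the chromium centre must be in the +2 oxidation state. Cr sits in group 6, so the d-electron count is 6 − 2 = 4. Chloride is a weak-field ligand for a first-row metal, so the complex is high-spin. The t₂g³e_g¹ (high-spin) configuration has an unevenly filled e_g set; the Jahn–Teller theorem predicts a tetragonal distortion (typically axial elongation) to lift the degeneracy.
[Os(H2O)(py)5]^3+: Ligand charges: water is neutral; pyridine is neutral. With an overall charge of +3 the osmium centre must be in the +3 oxidation state. Osmium is a group-8 element; Os(III) is therefore d⁵. A 5d ion has a large Δₒ and is invariably low-spin. The d⁵ configuration leaves the e_g set evenly filled (or empty) — no strong Jahn–Teller driving force.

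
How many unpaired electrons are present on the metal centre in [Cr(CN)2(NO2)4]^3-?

Summing ligand charges against the −3 overall charge gives an oxidation state of +3 for chromium.
Cr sits in group 6, so the d-electron count is 6 − 3 = 3.
In an octahedral field the d³ configuration is t₂g³e_g⁰ (only one arrangement possible), giving 3 unpaired electrons.

3 unpaired electrons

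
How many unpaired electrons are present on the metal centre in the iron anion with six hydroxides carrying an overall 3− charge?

Each hydroxide is −1; balancing the −3 overall charge requires Fe(III).
Group 8 minus oxidation state 3 gives a d⁵ configuration.
The spin state decides the count: Hydroxide is a weak-field ligand for a first-row metal, so the complex is high-spin.
An octahedral high-spin d⁵ ion is t₂g³e_g², giving 5 unpaired electrons.

5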